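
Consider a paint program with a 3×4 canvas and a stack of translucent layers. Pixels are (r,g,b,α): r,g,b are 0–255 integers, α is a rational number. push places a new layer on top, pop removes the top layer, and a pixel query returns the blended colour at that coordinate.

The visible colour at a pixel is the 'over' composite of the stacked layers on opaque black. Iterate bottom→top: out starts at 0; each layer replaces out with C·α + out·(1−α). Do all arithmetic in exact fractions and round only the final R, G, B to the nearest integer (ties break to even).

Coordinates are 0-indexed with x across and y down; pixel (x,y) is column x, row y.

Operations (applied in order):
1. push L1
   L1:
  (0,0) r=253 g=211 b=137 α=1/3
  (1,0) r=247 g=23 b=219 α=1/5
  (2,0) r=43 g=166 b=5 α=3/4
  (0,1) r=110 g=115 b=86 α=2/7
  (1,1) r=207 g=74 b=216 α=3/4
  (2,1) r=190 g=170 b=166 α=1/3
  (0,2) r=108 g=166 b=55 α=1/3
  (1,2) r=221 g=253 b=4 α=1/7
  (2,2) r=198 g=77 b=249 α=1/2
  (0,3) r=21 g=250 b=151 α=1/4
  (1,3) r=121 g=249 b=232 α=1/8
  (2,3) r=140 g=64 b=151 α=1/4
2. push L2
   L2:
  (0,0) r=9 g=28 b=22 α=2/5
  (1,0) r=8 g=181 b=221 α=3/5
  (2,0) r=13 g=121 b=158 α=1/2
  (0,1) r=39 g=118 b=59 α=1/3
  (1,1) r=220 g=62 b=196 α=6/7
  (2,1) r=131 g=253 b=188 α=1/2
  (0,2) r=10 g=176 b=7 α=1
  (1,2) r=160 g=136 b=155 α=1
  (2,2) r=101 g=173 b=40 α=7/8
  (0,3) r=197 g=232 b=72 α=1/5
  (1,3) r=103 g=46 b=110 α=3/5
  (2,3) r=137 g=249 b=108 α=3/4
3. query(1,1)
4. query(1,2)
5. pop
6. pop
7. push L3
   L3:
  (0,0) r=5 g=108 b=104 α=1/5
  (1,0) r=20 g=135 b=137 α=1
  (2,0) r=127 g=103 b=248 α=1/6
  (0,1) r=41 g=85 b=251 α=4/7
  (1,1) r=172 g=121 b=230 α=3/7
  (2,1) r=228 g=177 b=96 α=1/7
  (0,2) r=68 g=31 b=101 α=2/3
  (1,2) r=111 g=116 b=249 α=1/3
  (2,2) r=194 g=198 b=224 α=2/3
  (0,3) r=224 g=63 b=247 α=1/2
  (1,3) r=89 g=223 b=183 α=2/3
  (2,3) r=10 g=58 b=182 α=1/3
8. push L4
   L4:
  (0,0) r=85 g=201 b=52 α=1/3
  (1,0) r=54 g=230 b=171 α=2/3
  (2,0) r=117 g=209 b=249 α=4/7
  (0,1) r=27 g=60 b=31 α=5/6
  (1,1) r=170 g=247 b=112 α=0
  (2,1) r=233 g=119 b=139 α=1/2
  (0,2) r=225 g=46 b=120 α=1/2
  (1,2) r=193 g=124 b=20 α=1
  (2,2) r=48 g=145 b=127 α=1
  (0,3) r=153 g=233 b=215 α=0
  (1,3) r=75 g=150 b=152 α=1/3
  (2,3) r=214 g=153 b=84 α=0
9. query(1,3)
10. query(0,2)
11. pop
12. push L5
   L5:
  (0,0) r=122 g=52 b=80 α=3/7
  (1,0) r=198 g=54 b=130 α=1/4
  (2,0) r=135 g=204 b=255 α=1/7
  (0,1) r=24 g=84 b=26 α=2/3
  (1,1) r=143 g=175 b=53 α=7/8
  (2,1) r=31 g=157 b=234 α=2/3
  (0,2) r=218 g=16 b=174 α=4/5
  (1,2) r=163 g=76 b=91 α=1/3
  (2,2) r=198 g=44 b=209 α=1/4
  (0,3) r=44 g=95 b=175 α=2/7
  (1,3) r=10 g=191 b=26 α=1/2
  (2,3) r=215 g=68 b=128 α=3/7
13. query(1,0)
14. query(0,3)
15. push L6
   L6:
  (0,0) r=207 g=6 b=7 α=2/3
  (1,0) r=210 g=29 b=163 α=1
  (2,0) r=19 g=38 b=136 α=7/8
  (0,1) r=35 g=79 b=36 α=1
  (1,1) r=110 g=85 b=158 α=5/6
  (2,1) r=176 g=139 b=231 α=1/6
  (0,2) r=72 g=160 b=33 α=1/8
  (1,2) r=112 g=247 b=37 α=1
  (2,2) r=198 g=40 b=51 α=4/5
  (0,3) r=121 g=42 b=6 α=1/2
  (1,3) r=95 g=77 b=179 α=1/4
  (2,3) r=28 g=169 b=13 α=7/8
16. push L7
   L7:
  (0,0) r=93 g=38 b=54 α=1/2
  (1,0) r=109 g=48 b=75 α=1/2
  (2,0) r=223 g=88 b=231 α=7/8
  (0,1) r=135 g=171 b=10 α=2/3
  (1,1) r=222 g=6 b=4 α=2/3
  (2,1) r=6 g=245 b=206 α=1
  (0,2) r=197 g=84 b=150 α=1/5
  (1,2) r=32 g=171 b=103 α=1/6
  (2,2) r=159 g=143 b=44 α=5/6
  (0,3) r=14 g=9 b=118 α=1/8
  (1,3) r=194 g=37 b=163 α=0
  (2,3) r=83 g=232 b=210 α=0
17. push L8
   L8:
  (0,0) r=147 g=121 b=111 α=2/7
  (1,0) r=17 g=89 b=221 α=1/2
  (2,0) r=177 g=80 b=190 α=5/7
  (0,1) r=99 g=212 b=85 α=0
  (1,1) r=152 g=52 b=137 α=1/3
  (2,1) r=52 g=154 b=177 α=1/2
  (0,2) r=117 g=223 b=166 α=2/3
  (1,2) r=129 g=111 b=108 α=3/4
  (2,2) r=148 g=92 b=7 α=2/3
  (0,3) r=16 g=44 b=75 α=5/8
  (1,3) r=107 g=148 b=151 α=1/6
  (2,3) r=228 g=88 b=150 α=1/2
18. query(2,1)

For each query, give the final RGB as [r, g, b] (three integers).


(1,1) stack=L1,L2; from [0,0,0]:
L1 α=3/4: [621/4, 111/2, 162]
L2 α=6/7: [843/4, 855/14, 1338/7]
→ [211, 61, 191]

query (1,2) [L1,L2] — begin 0,0,0
+L1 (α=1/7) → [221/7, 253/7, 4/7]
+L2 (α=1) → [160, 136, 155]
→ [160, 136, 155]

at x=1,y=3 over L3,L4:
after L3 α=2/3: [178/3, 446/3, 122]
after L4 α=1/3: [581/9, 1342/9, 132]
= [65, 149, 132]

(0,2) stack=L3,L4; from [0,0,0]:
+L3 (α=2/3) → [136/3, 62/3, 202/3]
+L4 (α=1/2) → [811/6, 100/3, 281/3]
= [135, 33, 94]

at x=1,y=0 over L3,L5:
after L3 α=1: [20, 135, 137]
after L5 α=1/4: [129/2, 459/4, 541/4]
→ [64, 115, 135]

at x=0,y=3 over L3,L5:
after L3 α=1/2: [112, 63/2, 247/2]
after L5 α=2/7: [648/7, 695/14, 1935/14]
rounded: [93, 50, 138]

(2,1) stack=L3,L5,L6,L7,L8; from [0,0,0]:
+L3 (α=1/7) → [228/7, 177/7, 96/7]
+L5 (α=2/3) → [662/21, 2375/21, 1124/7]
+L6 (α=1/6) → [3503/63, 7397/63, 7237/42]
+L7 (α=1) → [6, 245, 206]
+L8 (α=1/2) → [29, 399/2, 383/2]
rounded: [29, 200, 192]


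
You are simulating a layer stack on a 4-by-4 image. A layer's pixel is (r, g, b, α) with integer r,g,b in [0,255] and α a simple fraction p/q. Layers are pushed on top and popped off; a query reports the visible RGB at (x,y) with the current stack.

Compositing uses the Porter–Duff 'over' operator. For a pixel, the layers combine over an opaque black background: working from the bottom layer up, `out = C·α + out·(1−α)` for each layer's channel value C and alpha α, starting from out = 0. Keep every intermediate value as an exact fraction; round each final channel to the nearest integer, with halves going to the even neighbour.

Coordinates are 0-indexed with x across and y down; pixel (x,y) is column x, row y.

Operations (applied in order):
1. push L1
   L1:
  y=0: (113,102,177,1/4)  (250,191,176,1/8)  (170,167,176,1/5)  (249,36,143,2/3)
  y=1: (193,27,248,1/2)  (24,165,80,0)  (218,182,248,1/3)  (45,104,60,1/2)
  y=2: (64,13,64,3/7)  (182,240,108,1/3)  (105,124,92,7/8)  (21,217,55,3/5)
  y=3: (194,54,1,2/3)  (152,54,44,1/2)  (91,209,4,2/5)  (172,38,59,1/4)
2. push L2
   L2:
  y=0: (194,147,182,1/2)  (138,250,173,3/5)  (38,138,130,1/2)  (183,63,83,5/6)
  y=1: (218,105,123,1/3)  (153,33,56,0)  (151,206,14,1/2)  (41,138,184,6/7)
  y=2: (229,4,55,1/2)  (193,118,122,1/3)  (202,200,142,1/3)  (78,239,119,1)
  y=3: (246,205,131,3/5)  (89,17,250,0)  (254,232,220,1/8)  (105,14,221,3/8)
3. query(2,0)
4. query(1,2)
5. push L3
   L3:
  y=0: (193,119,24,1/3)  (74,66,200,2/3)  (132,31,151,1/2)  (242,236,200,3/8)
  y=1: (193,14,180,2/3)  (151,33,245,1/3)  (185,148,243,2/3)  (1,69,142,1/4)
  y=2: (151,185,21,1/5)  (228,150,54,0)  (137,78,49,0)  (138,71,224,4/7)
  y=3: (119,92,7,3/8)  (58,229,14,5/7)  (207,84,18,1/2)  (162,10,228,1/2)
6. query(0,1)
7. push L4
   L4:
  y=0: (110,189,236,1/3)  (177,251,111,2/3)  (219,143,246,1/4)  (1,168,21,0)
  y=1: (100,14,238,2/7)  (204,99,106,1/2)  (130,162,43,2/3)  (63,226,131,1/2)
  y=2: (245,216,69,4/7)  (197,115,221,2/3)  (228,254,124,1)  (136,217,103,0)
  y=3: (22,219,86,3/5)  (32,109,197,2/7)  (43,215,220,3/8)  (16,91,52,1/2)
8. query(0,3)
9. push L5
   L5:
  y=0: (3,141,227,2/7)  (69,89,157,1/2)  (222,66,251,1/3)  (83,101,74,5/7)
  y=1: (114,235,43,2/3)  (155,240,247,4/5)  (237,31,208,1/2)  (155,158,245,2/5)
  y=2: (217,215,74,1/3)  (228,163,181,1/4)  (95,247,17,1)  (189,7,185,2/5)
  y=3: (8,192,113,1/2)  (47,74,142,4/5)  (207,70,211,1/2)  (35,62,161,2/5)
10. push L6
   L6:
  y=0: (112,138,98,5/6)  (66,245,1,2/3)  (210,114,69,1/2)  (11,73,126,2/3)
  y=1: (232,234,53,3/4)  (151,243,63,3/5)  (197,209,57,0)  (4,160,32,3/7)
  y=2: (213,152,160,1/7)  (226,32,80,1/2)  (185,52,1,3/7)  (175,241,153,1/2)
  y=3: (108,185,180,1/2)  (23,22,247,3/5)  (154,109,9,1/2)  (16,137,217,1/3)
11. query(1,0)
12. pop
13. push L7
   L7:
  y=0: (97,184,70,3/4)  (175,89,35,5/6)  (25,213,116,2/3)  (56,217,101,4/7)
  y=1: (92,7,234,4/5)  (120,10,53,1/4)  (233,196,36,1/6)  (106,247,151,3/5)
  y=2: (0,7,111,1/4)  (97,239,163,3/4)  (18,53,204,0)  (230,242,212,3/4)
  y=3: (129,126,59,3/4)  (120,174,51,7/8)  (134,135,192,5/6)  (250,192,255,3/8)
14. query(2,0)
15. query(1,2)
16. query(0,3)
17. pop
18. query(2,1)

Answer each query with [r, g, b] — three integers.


query (2,0) [L1,L2] — begin 0,0,0
+L1 (α=1/5) → [34, 167/5, 176/5]
+L2 (α=1/2) → [36, 857/10, 413/5]
= [36, 86, 83]

at x=1,y=2 over L1,L2:
after L1 α=1/3: [182/3, 80, 36]
after L2 α=1/3: [943/9, 278/3, 194/3]
rounded: [105, 93, 65]

query (0,1) [L1,L2,L3] — begin 0,0,0
after L1 α=1/2: [193/2, 27/2, 124]
after L2 α=1/3: [137, 44, 371/3]
after L3 α=2/3: [523/3, 24, 1451/9]
= [174, 24, 161]

at x=0,y=3 over L1,L2,L3,L4:
+L1 (α=2/3) → [388/3, 36, 2/3]
+L2 (α=3/5) → [598/3, 687/5, 1183/15]
+L3 (α=3/8) → [4061/24, 963/8, 623/12]
+L4 (α=3/5) → [4853/60, 3591/20, 2171/30]
→ [81, 180, 72]

query (1,0) [L1,L2,L3,L4,L5,L6] — begin 0,0,0
after L1 α=1/8: [125/4, 191/8, 22]
after L2 α=3/5: [953/10, 3191/20, 563/5]
after L3 α=2/3: [811/10, 5831/60, 2563/15]
after L4 α=2/3: [4351/30, 35951/180, 5893/45]
after L5 α=1/2: [6421/60, 51971/360, 6479/45]
after L6 α=2/3: [14341/180, 228371/1080, 6569/135]
→ [80, 211, 49]

(2,0) stack=L1,L2,L3,L4,L5,L7; from [0,0,0]:
after L1 α=1/5: [34, 167/5, 176/5]
after L2 α=1/2: [36, 857/10, 413/5]
after L3 α=1/2: [84, 1167/20, 584/5]
after L4 α=1/4: [471/4, 6361/80, 1491/10]
after L5 α=1/3: [305/2, 9001/120, 2746/15]
after L7 α=2/3: [135/2, 60121/360, 6226/45]
= [68, 167, 138]

at x=1,y=2 over L1,L2,L3,L4,L5,L7:
+L1 (α=1/3) → [182/3, 80, 36]
+L2 (α=1/3) → [943/9, 278/3, 194/3]
+L3 (α=0) → [943/9, 278/3, 194/3]
+L4 (α=2/3) → [4489/27, 968/9, 1520/9]
+L5 (α=1/4) → [6541/36, 1457/12, 2063/12]
+L7 (α=3/4) → [17017/144, 10061/48, 7931/48]
= [118, 210, 165]

at x=0,y=3 over L1,L2,L3,L4,L5,L7:
L1 α=2/3: [388/3, 36, 2/3]
L2 α=3/5: [598/3, 687/5, 1183/15]
L3 α=3/8: [4061/24, 963/8, 623/12]
L4 α=3/5: [4853/60, 3591/20, 2171/30]
L5 α=1/2: [5333/120, 7431/40, 5561/60]
L7 α=3/4: [51773/480, 22551/160, 16181/240]
= [108, 141, 67]

at x=2,y=1 over L1,L2,L3,L4,L5:
+L1 (α=1/3) → [218/3, 182/3, 248/3]
+L2 (α=1/2) → [671/6, 400/3, 145/3]
+L3 (α=2/3) → [2891/18, 1288/9, 1603/9]
+L4 (α=2/3) → [7571/54, 4204/27, 2377/27]
+L5 (α=1/2) → [20369/108, 5041/54, 7993/54]
rounded: [189, 93, 148]


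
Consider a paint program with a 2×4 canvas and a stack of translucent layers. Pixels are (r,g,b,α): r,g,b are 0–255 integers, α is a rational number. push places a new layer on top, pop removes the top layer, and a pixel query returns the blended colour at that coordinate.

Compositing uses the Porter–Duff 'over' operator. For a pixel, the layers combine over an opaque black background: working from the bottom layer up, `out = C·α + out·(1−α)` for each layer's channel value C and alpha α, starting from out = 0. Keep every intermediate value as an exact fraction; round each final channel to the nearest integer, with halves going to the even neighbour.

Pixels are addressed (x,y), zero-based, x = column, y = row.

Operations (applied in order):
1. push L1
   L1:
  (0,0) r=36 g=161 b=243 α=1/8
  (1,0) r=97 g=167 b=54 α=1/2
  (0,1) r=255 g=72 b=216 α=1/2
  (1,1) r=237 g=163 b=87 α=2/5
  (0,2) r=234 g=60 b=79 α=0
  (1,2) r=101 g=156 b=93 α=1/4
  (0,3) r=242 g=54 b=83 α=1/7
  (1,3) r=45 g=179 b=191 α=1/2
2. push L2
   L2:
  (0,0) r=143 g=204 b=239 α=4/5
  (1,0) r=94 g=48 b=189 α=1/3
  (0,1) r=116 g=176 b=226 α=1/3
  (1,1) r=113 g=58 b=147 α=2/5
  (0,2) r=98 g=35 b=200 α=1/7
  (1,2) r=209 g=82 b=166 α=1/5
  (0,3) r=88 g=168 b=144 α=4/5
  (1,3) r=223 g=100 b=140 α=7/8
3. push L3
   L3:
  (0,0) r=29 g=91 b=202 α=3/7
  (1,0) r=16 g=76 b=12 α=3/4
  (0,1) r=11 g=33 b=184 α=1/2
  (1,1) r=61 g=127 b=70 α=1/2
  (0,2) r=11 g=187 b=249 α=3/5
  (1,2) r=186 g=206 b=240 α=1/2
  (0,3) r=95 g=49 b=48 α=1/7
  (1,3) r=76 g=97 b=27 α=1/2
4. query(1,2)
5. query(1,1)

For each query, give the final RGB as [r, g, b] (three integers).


query (1,2) [L1,L2,L3] — begin 0,0,0
+L1 (α=1/4) → [101/4, 39, 93/4]
+L2 (α=1/5) → [62, 238/5, 259/5]
+L3 (α=1/2) → [124, 634/5, 1459/10]
→ [124, 127, 146]

at x=1,y=1 over L1,L2,L3:
after L1 α=2/5: [474/5, 326/5, 174/5]
after L2 α=2/5: [2552/25, 1558/25, 1992/25]
after L3 α=1/2: [4077/50, 4733/50, 1871/25]
rounded: [82, 95, 75]


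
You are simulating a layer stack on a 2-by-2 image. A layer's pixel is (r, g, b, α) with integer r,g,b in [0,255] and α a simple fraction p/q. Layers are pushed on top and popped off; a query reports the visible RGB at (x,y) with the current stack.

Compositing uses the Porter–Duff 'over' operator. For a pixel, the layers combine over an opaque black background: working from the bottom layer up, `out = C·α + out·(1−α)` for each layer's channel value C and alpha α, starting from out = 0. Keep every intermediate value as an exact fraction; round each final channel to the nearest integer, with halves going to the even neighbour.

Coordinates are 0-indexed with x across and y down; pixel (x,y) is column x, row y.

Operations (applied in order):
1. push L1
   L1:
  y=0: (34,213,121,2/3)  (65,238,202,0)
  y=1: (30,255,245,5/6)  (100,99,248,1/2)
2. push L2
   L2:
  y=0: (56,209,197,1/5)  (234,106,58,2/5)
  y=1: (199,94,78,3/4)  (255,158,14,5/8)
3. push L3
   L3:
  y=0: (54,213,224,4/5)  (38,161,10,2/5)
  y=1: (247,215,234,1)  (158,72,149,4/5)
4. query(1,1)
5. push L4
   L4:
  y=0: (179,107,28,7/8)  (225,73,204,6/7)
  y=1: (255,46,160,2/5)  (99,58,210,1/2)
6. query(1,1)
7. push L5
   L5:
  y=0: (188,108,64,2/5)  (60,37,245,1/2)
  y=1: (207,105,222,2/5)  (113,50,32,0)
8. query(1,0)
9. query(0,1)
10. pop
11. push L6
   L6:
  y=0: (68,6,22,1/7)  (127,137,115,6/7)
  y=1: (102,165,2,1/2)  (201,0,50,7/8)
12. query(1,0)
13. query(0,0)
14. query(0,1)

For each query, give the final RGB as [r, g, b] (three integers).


at x=1,y=1 over L1,L2,L3:
after L1 α=1/2: [50, 99/2, 124]
after L2 α=5/8: [1425/8, 1877/16, 221/4]
after L3 α=4/5: [6481/40, 1297/16, 521/4]
rounded: [162, 81, 130]

at x=1,y=1 over L1,L2,L3,L4:
+L1 (α=1/2) → [50, 99/2, 124]
+L2 (α=5/8) → [1425/8, 1877/16, 221/4]
+L3 (α=4/5) → [6481/40, 1297/16, 521/4]
+L4 (α=1/2) → [10441/80, 2225/32, 1361/8]
→ [131, 70, 170]

(1,0) stack=L1,L2,L3,L4,L5; from [0,0,0]:
after L1 α=0: [0, 0, 0]
after L2 α=2/5: [468/5, 212/5, 116/5]
after L3 α=2/5: [1784/25, 2246/25, 448/25]
after L4 α=6/7: [35534/175, 13196/175, 31048/175]
after L5 α=1/2: [23017/175, 19671/350, 73923/350]
= [132, 56, 211]

at x=0,y=1 over L1,L2,L3,L4,L5:
L1 α=5/6: [25, 425/2, 1225/6]
L2 α=3/4: [311/2, 989/8, 2629/24]
L3 α=1: [247, 215, 234]
L4 α=2/5: [1251/5, 737/5, 1022/5]
L5 α=2/5: [5823/25, 3261/25, 5286/25]
= [233, 130, 211]

(1,0) stack=L1,L2,L3,L4,L6; from [0,0,0]:
after L1 α=0: [0, 0, 0]
after L2 α=2/5: [468/5, 212/5, 116/5]
after L3 α=2/5: [1784/25, 2246/25, 448/25]
after L4 α=6/7: [35534/175, 13196/175, 31048/175]
after L6 α=6/7: [168884/1225, 157046/1225, 151798/1225]
= [138, 128, 124]

query (0,0) [L1,L2,L3,L4,L6] — begin 0,0,0
L1 α=2/3: [68/3, 142, 242/3]
L2 α=1/5: [88/3, 777/5, 1559/15]
L3 α=4/5: [736/15, 5037/25, 14999/75]
L4 α=7/8: [19531/120, 11881/100, 29699/600]
L6 α=1/7: [20891/140, 35943/350, 4557/100]
→ [149, 103, 46]

query (0,1) [L1,L2,L3,L4,L6] — begin 0,0,0
L1 α=5/6: [25, 425/2, 1225/6]
L2 α=3/4: [311/2, 989/8, 2629/24]
L3 α=1: [247, 215, 234]
L4 α=2/5: [1251/5, 737/5, 1022/5]
L6 α=1/2: [1761/10, 781/5, 516/5]
rounded: [176, 156, 103]


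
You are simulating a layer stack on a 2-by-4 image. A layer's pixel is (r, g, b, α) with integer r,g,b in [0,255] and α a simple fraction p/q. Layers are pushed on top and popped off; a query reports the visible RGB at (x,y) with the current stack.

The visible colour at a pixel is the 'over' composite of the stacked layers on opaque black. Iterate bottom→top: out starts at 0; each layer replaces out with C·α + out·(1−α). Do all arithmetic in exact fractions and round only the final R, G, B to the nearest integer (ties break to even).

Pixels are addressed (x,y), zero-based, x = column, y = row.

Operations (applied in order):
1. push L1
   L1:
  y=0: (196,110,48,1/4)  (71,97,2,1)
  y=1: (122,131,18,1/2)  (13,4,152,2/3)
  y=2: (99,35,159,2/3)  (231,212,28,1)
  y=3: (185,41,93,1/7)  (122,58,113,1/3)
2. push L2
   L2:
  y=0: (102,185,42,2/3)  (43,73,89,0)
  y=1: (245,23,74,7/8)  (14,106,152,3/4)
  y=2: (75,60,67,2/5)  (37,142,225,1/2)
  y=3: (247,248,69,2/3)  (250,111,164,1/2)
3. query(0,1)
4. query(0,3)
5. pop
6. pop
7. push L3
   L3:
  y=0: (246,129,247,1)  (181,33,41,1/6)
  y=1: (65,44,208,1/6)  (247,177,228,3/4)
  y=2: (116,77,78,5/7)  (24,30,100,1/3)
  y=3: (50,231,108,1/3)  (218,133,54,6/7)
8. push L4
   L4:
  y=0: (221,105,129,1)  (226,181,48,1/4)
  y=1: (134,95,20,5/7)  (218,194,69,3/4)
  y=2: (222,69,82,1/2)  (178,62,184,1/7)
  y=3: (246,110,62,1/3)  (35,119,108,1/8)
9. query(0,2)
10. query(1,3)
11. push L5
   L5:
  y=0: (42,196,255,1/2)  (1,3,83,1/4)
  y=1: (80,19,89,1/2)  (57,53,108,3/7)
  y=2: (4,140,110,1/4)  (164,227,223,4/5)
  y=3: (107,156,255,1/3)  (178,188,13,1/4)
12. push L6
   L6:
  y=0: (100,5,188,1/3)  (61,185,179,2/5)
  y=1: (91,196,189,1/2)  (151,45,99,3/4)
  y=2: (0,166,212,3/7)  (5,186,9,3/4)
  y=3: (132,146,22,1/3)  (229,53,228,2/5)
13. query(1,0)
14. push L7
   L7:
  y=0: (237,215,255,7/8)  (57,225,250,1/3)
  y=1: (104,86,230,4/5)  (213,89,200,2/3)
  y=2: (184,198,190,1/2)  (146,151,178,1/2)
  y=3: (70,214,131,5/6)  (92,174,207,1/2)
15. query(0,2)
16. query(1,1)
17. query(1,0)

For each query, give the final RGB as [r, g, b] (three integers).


query (0,1) [L1,L2] — begin 0,0,0
+L1 (α=1/2) → [61, 131/2, 9]
+L2 (α=7/8) → [222, 453/16, 527/8]
= [222, 28, 66]

query (0,3) [L1,L2] — begin 0,0,0
+L1 (α=1/7) → [185/7, 41/7, 93/7]
+L2 (α=2/3) → [3643/21, 1171/7, 353/7]
= [173, 167, 50]

at x=0,y=2 over L3,L4:
+L3 (α=5/7) → [580/7, 55, 390/7]
+L4 (α=1/2) → [1067/7, 62, 482/7]
rounded: [152, 62, 69]

(1,3) stack=L3,L4; from [0,0,0]:
+L3 (α=6/7) → [1308/7, 114, 324/7]
+L4 (α=1/8) → [1343/8, 917/8, 54]
rounded: [168, 115, 54]

query (1,0) [L3,L4,L5,L6] — begin 0,0,0
L3 α=1/6: [181/6, 11/2, 41/6]
L4 α=1/4: [633/8, 395/8, 137/8]
L5 α=1/4: [1907/32, 1209/32, 1075/32]
L6 α=2/5: [1925/32, 15467/160, 14681/160]
rounded: [60, 97, 92]

(0,2) stack=L3,L4,L5,L6,L7; from [0,0,0]:
L3 α=5/7: [580/7, 55, 390/7]
L4 α=1/2: [1067/7, 62, 482/7]
L5 α=1/4: [3229/28, 163/2, 554/7]
L6 α=3/7: [3229/49, 824/7, 6668/49]
L7 α=1/2: [12245/98, 1105/7, 7989/49]
rounded: [125, 158, 163]

query (1,1) [L3,L4,L5,L6,L7] — begin 0,0,0
after L3 α=3/4: [741/4, 531/4, 171]
after L4 α=3/4: [3357/16, 2859/16, 189/2]
after L5 α=3/7: [4041/28, 3495/28, 702/7]
after L6 α=3/4: [16725/112, 7275/112, 2781/28]
after L7 α=2/3: [21479/112, 27211/336, 13981/84]
rounded: [192, 81, 166]

query (1,0) [L3,L4,L5,L6,L7] — begin 0,0,0
+L3 (α=1/6) → [181/6, 11/2, 41/6]
+L4 (α=1/4) → [633/8, 395/8, 137/8]
+L5 (α=1/4) → [1907/32, 1209/32, 1075/32]
+L6 (α=2/5) → [1925/32, 15467/160, 14681/160]
+L7 (α=1/3) → [2837/48, 33467/240, 34681/240]
= [59, 139, 145]


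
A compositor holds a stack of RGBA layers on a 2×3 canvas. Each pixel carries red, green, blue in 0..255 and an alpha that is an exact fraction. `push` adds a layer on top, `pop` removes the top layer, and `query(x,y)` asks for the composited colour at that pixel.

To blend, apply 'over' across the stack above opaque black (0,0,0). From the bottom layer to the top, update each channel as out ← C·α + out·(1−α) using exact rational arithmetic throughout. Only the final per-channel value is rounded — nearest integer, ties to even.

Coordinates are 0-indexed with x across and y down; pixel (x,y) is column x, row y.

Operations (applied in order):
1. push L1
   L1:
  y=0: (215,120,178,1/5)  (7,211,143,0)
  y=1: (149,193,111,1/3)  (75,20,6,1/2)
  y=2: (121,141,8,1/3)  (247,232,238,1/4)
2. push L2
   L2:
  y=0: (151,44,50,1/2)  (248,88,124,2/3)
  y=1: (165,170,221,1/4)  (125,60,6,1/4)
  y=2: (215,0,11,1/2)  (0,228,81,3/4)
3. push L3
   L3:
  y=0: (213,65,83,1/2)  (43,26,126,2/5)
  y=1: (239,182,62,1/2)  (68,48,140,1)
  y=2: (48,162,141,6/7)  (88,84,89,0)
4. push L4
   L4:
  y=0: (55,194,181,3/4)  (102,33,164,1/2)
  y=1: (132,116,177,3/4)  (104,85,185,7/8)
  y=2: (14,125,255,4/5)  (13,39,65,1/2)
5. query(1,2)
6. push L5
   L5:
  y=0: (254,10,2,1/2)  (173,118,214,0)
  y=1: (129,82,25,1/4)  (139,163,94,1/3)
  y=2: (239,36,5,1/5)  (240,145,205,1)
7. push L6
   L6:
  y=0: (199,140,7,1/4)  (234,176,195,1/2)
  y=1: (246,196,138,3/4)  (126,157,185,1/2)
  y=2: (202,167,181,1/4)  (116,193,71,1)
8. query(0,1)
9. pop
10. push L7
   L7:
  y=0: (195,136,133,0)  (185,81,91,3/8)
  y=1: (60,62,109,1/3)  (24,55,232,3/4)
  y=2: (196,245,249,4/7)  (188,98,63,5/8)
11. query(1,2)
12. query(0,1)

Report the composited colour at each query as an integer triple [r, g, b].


(1,2) stack=L1,L2,L3,L4; from [0,0,0]:
L1 α=1/4: [247/4, 58, 119/2]
L2 α=3/4: [247/16, 371/2, 605/8]
L3 α=0: [247/16, 371/2, 605/8]
L4 α=1/2: [455/32, 449/4, 1125/16]
→ [14, 112, 70]

at x=0,y=1 over L1,L2,L3,L4,L5,L6:
+L1 (α=1/3) → [149/3, 193/3, 37]
+L2 (α=1/4) → [157/2, 363/4, 83]
+L3 (α=1/2) → [635/4, 1091/8, 145/2]
+L4 (α=3/4) → [2219/16, 3875/32, 1207/8]
+L5 (α=1/4) → [8721/64, 14249/128, 3821/32]
+L6 (α=3/4) → [55953/256, 89513/512, 17069/128]
→ [219, 175, 133]

query (1,2) [L1,L2,L3,L4,L5,L7] — begin 0,0,0
after L1 α=1/4: [247/4, 58, 119/2]
after L2 α=3/4: [247/16, 371/2, 605/8]
after L3 α=0: [247/16, 371/2, 605/8]
after L4 α=1/2: [455/32, 449/4, 1125/16]
after L5 α=1: [240, 145, 205]
after L7 α=5/8: [415/2, 925/8, 465/4]
rounded: [208, 116, 116]

query (0,1) [L1,L2,L3,L4,L5,L7] — begin 0,0,0
+L1 (α=1/3) → [149/3, 193/3, 37]
+L2 (α=1/4) → [157/2, 363/4, 83]
+L3 (α=1/2) → [635/4, 1091/8, 145/2]
+L4 (α=3/4) → [2219/16, 3875/32, 1207/8]
+L5 (α=1/4) → [8721/64, 14249/128, 3821/32]
+L7 (α=1/3) → [3547/32, 18217/192, 1855/16]
= [111, 95, 116]


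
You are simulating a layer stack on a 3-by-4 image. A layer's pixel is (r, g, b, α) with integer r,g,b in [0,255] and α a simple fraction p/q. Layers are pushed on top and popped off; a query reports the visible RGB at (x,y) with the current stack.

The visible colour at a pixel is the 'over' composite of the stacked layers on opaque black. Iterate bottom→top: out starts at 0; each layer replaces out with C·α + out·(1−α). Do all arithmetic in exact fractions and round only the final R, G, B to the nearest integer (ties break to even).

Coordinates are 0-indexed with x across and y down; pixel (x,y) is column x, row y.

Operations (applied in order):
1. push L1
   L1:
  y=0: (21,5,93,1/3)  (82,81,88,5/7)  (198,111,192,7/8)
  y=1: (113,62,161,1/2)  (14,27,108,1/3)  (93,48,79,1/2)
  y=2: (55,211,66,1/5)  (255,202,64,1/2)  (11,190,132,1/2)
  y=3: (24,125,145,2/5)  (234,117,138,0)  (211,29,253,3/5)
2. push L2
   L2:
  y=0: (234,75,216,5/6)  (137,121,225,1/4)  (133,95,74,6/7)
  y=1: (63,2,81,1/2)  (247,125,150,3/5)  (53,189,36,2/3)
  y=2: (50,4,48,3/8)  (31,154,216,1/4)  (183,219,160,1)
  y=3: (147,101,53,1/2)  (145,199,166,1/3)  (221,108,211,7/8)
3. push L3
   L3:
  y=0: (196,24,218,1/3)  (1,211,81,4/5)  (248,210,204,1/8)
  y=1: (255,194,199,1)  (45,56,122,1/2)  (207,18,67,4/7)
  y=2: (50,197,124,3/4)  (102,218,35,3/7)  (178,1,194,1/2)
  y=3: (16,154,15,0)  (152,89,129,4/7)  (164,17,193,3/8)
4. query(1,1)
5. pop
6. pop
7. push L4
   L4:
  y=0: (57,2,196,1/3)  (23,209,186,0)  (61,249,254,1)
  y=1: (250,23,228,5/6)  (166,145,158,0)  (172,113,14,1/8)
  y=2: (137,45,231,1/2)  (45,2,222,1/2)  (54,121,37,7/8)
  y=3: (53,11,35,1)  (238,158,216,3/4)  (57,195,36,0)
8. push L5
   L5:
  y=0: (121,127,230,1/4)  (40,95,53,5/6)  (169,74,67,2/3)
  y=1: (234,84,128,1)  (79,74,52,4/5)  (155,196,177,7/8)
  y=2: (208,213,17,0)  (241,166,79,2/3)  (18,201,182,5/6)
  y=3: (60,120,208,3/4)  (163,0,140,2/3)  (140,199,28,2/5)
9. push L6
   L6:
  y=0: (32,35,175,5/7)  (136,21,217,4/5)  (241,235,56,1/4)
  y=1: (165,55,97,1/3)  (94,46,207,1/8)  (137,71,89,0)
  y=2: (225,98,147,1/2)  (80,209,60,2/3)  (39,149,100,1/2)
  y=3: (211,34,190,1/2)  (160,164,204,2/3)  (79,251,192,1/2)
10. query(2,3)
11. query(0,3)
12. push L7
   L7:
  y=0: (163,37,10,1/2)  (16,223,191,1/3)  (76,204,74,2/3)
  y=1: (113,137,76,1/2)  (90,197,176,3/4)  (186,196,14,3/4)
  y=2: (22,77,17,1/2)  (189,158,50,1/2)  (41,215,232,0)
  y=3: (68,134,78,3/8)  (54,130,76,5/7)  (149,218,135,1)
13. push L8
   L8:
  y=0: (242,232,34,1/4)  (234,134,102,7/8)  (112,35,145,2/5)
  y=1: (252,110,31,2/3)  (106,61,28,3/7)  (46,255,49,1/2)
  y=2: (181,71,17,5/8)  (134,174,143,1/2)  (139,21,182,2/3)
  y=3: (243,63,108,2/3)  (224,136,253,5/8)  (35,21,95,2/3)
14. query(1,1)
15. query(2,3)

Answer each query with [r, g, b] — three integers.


query (1,1) [L1,L2,L3] — begin 0,0,0
+L1 (α=1/3) → [14/3, 9, 36]
+L2 (α=3/5) → [2251/15, 393/5, 522/5]
+L3 (α=1/2) → [1463/15, 673/10, 566/5]
→ [98, 67, 113]

query (2,3) [L1,L4,L5,L6] — begin 0,0,0
L1 α=3/5: [633/5, 87/5, 759/5]
L4 α=0: [633/5, 87/5, 759/5]
L5 α=2/5: [3299/25, 2251/25, 2557/25]
L6 α=1/2: [2637/25, 4263/25, 7357/50]
rounded: [105, 171, 147]

query (0,3) [L1,L4,L5,L6] — begin 0,0,0
after L1 α=2/5: [48/5, 50, 58]
after L4 α=1: [53, 11, 35]
after L5 α=3/4: [233/4, 371/4, 659/4]
after L6 α=1/2: [1077/8, 507/8, 1419/8]
rounded: [135, 63, 177]

(1,1) stack=L1,L4,L5,L6,L7,L8; from [0,0,0]:
after L1 α=1/3: [14/3, 9, 36]
after L4 α=0: [14/3, 9, 36]
after L5 α=4/5: [962/15, 61, 244/5]
after L6 α=1/8: [1018/15, 473/8, 2743/40]
after L7 α=3/4: [1267/15, 5201/32, 23863/160]
after L8 α=3/7: [9838/105, 6665/56, 3889/40]
= [94, 119, 97]

at x=2,y=3 over L1,L4,L5,L6,L7,L8:
+L1 (α=3/5) → [633/5, 87/5, 759/5]
+L4 (α=0) → [633/5, 87/5, 759/5]
+L5 (α=2/5) → [3299/25, 2251/25, 2557/25]
+L6 (α=1/2) → [2637/25, 4263/25, 7357/50]
+L7 (α=1) → [149, 218, 135]
+L8 (α=2/3) → [73, 260/3, 325/3]
rounded: [73, 87, 108]


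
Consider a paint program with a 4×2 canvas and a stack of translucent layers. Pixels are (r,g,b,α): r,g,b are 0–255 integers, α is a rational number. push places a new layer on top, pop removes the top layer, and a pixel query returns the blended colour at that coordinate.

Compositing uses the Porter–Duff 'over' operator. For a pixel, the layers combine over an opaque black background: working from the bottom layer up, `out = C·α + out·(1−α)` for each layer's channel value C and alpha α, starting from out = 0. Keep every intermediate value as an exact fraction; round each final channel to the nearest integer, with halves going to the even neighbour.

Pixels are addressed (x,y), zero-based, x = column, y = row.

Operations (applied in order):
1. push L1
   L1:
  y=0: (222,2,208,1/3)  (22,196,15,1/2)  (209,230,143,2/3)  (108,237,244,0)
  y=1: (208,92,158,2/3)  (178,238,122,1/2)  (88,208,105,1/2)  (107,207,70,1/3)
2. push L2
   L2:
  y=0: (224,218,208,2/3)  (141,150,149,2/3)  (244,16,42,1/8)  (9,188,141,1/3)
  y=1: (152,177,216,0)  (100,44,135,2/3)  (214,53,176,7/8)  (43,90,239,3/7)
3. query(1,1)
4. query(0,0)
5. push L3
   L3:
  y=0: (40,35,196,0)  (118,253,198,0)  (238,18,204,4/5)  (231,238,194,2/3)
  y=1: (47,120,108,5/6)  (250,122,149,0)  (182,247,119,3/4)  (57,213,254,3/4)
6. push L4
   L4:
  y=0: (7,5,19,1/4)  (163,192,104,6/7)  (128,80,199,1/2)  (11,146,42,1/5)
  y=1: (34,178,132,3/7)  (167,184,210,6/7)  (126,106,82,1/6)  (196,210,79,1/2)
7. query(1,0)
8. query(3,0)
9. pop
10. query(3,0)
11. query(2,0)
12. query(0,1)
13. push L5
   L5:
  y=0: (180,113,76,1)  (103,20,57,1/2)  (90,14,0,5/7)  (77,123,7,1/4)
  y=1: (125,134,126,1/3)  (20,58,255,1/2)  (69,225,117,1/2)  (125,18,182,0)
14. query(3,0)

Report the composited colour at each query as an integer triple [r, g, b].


(1,1) stack=L1,L2; from [0,0,0]:
+L1 (α=1/2) → [89, 119, 61]
+L2 (α=2/3) → [289/3, 69, 331/3]
= [96, 69, 110]

(0,0) stack=L1,L2; from [0,0,0]:
+L1 (α=1/3) → [74, 2/3, 208/3]
+L2 (α=2/3) → [174, 1310/9, 1456/9]
= [174, 146, 162]

at x=1,y=0 over L1,L2,L3,L4:
after L1 α=1/2: [11, 98, 15/2]
after L2 α=2/3: [293/3, 398/3, 611/6]
after L3 α=0: [293/3, 398/3, 611/6]
after L4 α=6/7: [461/3, 3854/21, 4355/42]
→ [154, 184, 104]

(3,0) stack=L1,L2,L3,L4; from [0,0,0]:
L1 α=0: [0, 0, 0]
L2 α=1/3: [3, 188/3, 47]
L3 α=2/3: [155, 1616/9, 145]
L4 α=1/5: [631/5, 7778/45, 622/5]
rounded: [126, 173, 124]

(3,0) stack=L1,L2,L3; from [0,0,0]:
after L1 α=0: [0, 0, 0]
after L2 α=1/3: [3, 188/3, 47]
after L3 α=2/3: [155, 1616/9, 145]
rounded: [155, 180, 145]

query (2,0) [L1,L2,L3] — begin 0,0,0
+L1 (α=2/3) → [418/3, 460/3, 286/3]
+L2 (α=1/8) → [1829/12, 817/6, 266/3]
+L3 (α=4/5) → [13253/60, 1249/30, 2714/15]
rounded: [221, 42, 181]

query (0,1) [L1,L2,L3] — begin 0,0,0
L1 α=2/3: [416/3, 184/3, 316/3]
L2 α=0: [416/3, 184/3, 316/3]
L3 α=5/6: [1121/18, 992/9, 968/9]
= [62, 110, 108]

query (3,0) [L1,L2,L3,L5] — begin 0,0,0
+L1 (α=0) → [0, 0, 0]
+L2 (α=1/3) → [3, 188/3, 47]
+L3 (α=2/3) → [155, 1616/9, 145]
+L5 (α=1/4) → [271/2, 1985/12, 221/2]
→ [136, 165, 110]


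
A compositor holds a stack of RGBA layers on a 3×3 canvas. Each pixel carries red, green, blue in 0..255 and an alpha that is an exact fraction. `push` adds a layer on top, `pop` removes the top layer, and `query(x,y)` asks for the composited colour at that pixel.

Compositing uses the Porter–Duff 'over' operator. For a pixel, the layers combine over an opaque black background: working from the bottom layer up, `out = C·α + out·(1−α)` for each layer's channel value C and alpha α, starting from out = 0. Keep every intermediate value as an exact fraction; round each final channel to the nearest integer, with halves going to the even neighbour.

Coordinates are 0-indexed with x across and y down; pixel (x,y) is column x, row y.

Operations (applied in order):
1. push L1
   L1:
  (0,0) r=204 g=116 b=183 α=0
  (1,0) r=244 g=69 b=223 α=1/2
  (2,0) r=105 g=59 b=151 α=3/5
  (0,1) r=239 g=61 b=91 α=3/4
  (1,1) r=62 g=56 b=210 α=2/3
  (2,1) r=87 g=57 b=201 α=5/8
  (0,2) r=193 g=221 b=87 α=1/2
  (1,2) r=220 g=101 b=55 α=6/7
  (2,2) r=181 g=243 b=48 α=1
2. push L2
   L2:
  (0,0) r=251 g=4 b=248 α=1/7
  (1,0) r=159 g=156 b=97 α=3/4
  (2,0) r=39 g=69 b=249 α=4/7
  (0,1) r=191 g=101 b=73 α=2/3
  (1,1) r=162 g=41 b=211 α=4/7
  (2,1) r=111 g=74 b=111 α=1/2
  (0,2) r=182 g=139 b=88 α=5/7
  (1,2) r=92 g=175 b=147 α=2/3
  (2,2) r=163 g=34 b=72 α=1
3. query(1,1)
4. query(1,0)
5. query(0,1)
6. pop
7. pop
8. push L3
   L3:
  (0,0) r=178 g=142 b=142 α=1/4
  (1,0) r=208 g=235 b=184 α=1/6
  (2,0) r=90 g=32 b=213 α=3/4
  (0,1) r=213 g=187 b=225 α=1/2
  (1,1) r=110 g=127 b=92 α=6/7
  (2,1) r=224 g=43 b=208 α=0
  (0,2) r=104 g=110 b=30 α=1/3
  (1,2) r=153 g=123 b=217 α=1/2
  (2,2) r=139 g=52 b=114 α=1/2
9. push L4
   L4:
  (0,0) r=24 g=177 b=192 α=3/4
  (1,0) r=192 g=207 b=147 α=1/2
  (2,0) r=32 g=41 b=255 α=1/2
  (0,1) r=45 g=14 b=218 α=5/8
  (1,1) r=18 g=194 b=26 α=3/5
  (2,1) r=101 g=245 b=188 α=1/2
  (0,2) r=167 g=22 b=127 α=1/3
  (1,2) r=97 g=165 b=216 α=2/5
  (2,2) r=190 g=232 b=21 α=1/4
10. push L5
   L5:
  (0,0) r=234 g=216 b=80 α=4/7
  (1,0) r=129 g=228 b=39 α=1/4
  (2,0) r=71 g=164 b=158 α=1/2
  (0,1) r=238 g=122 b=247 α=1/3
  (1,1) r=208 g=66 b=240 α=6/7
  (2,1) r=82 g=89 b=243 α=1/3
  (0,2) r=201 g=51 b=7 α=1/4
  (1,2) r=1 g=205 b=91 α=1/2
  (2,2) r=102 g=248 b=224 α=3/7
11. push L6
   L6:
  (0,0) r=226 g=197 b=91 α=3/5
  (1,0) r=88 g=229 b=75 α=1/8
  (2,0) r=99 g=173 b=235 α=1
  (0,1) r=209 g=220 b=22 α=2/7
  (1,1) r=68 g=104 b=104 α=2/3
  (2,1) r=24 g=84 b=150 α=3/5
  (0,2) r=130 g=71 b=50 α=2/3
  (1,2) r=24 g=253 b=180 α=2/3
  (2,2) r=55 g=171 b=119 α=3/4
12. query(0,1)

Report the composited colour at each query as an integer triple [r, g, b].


(1,1) stack=L1,L2; from [0,0,0]:
after L1 α=2/3: [124/3, 112/3, 140]
after L2 α=4/7: [772/7, 276/7, 1264/7]
rounded: [110, 39, 181]

at x=1,y=0 over L1,L2:
L1 α=1/2: [122, 69/2, 223/2]
L2 α=3/4: [599/4, 1005/8, 805/8]
= [150, 126, 101]

(0,1) stack=L1,L2; from [0,0,0]:
+L1 (α=3/4) → [717/4, 183/4, 273/4]
+L2 (α=2/3) → [2245/12, 991/12, 857/12]
rounded: [187, 83, 71]

query (0,1) [L3,L4,L5,L6] — begin 0,0,0
+L3 (α=1/2) → [213/2, 187/2, 225/2]
+L4 (α=5/8) → [1089/16, 701/16, 2855/16]
+L5 (α=1/3) → [2993/24, 559/8, 4831/24]
+L6 (α=2/7) → [3571/24, 6315/56, 25211/168]
→ [149, 113, 150]


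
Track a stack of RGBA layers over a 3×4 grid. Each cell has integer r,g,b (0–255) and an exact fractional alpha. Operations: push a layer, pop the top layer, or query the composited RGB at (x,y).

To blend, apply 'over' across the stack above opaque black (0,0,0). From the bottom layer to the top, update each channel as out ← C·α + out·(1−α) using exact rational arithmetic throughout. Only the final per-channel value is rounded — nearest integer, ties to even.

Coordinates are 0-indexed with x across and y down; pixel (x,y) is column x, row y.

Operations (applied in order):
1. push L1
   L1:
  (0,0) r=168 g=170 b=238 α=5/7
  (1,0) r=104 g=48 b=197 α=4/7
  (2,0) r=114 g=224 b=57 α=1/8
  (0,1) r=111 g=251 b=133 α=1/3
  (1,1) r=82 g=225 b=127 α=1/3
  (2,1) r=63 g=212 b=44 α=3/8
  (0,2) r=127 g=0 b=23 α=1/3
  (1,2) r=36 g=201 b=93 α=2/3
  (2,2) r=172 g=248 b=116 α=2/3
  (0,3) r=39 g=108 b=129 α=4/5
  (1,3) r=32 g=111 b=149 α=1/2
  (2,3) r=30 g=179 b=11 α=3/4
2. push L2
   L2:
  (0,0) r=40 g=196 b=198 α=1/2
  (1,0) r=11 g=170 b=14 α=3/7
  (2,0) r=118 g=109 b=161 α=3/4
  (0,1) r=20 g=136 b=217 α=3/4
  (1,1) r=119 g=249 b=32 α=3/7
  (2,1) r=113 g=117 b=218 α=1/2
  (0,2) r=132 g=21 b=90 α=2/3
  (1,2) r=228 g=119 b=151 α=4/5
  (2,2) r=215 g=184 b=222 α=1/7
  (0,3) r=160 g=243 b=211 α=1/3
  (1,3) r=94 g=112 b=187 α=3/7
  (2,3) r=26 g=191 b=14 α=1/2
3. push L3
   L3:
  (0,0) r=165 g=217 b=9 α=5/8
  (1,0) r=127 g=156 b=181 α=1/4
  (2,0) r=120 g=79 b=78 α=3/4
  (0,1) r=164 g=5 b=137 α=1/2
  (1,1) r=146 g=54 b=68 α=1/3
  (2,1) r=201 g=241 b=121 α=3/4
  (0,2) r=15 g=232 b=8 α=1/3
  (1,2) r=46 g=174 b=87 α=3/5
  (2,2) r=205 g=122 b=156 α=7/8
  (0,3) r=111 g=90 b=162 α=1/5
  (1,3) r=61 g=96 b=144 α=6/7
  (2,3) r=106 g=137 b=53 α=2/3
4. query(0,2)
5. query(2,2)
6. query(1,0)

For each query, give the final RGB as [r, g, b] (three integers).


(0,2) stack=L1,L2,L3; from [0,0,0]:
L1 α=1/3: [127/3, 0, 23/3]
L2 α=2/3: [919/9, 14, 563/9]
L3 α=1/3: [1973/27, 260/3, 1198/27]
rounded: [73, 87, 44]

(2,2) stack=L1,L2,L3; from [0,0,0]:
+L1 (α=2/3) → [344/3, 496/3, 232/3]
+L2 (α=1/7) → [129, 168, 98]
+L3 (α=7/8) → [391/2, 511/4, 595/4]
= [196, 128, 149]

query (1,0) [L1,L2,L3] — begin 0,0,0
after L1 α=4/7: [416/7, 192/7, 788/7]
after L2 α=3/7: [1895/49, 4338/49, 3446/49]
after L3 α=1/4: [2977/49, 10329/98, 19207/196]
→ [61, 105, 98]


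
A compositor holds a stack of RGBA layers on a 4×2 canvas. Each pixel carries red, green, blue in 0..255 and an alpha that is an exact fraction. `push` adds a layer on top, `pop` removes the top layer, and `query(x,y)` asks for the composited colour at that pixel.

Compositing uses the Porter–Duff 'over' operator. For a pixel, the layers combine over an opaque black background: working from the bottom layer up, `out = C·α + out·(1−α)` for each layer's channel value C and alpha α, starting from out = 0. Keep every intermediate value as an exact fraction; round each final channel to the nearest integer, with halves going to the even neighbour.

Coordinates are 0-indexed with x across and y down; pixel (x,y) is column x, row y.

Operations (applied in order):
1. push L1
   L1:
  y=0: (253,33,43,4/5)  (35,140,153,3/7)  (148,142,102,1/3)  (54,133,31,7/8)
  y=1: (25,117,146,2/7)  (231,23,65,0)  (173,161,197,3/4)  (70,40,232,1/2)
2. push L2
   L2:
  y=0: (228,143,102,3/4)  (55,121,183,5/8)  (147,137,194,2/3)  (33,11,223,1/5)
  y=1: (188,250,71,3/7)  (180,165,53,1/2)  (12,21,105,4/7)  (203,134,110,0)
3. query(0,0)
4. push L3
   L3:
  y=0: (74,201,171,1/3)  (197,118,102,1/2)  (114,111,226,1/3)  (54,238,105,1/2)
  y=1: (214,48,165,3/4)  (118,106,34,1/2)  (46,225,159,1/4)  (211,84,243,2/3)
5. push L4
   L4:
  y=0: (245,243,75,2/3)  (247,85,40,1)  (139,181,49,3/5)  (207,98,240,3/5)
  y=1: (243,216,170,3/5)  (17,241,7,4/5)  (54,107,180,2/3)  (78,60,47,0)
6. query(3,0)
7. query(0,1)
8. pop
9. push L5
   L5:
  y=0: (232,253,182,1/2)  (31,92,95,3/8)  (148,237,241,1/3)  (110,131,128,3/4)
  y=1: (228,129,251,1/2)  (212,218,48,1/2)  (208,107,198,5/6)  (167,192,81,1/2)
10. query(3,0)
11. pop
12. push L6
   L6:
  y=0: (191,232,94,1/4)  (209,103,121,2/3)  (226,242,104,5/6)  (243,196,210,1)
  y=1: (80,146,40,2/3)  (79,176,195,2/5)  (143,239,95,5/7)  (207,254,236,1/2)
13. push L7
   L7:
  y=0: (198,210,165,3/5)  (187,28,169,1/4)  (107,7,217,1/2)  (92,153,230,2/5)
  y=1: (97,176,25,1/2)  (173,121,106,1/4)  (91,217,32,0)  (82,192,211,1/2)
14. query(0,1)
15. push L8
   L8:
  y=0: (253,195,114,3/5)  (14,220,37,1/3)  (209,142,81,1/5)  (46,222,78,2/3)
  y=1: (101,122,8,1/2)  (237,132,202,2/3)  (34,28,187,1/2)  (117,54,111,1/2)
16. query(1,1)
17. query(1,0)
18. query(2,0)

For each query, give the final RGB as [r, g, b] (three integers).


(0,0) stack=L1,L2; from [0,0,0]:
+L1 (α=4/5) → [1012/5, 132/5, 172/5]
+L2 (α=3/4) → [1108/5, 2277/20, 851/10]
rounded: [222, 114, 85]

(3,0) stack=L1,L2,L3,L4; from [0,0,0]:
after L1 α=7/8: [189/4, 931/8, 217/8]
after L2 α=1/5: [222/5, 953/10, 663/10]
after L3 α=1/2: [246/5, 3333/20, 1713/20]
after L4 α=3/5: [3597/25, 6273/50, 8913/50]
→ [144, 125, 178]

(0,1) stack=L1,L2,L3,L4; from [0,0,0]:
after L1 α=2/7: [50/7, 234/7, 292/7]
after L2 α=3/7: [4148/49, 6186/49, 2659/49]
after L3 α=3/4: [17803/98, 6621/98, 13457/98]
after L4 α=3/5: [53524/245, 38373/245, 38447/245]
→ [218, 157, 157]

(3,0) stack=L1,L2,L3,L5; from [0,0,0]:
after L1 α=7/8: [189/4, 931/8, 217/8]
after L2 α=1/5: [222/5, 953/10, 663/10]
after L3 α=1/2: [246/5, 3333/20, 1713/20]
after L5 α=3/4: [474/5, 11193/80, 9393/80]
rounded: [95, 140, 117]

at x=0,y=1 over L1,L2,L3,L6,L7:
after L1 α=2/7: [50/7, 234/7, 292/7]
after L2 α=3/7: [4148/49, 6186/49, 2659/49]
after L3 α=3/4: [17803/98, 6621/98, 13457/98]
after L6 α=2/3: [11161/98, 35237/294, 7099/98]
after L7 α=1/2: [20667/196, 86981/588, 9549/196]
rounded: [105, 148, 49]

query (1,1) [L1,L2,L3,L6,L7,L8] — begin 0,0,0
+L1 (α=0) → [0, 0, 0]
+L2 (α=1/2) → [90, 165/2, 53/2]
+L3 (α=1/2) → [104, 377/4, 121/4]
+L6 (α=2/5) → [94, 2539/20, 1923/20]
+L7 (α=1/4) → [455/4, 10037/80, 7889/80]
+L8 (α=2/3) → [2351/12, 31157/240, 13403/80]
rounded: [196, 130, 168]

at x=1,y=0 over L1,L2,L3,L6,L7,L8:
L1 α=3/7: [15, 60, 459/7]
L2 α=5/8: [40, 785/8, 3891/28]
L3 α=1/2: [237/2, 1729/16, 6747/56]
L6 α=2/3: [1073/6, 1675/16, 20299/168]
L7 α=1/4: [1447/8, 5473/64, 29763/224]
L8 α=1/3: [501/4, 4171/32, 33907/336]
= [125, 130, 101]

at x=2,y=0 over L1,L2,L3,L6,L7,L8:
+L1 (α=1/3) → [148/3, 142/3, 34]
+L2 (α=2/3) → [1030/9, 964/9, 422/3]
+L3 (α=1/3) → [3086/27, 2927/27, 1522/9]
+L6 (α=5/6) → [16798/81, 35597/162, 3101/27]
+L7 (α=1/2) → [25465/162, 36731/324, 4480/27]
+L8 (α=1/5) → [67859/405, 48233/405, 20107/135]
= [168, 119, 149]


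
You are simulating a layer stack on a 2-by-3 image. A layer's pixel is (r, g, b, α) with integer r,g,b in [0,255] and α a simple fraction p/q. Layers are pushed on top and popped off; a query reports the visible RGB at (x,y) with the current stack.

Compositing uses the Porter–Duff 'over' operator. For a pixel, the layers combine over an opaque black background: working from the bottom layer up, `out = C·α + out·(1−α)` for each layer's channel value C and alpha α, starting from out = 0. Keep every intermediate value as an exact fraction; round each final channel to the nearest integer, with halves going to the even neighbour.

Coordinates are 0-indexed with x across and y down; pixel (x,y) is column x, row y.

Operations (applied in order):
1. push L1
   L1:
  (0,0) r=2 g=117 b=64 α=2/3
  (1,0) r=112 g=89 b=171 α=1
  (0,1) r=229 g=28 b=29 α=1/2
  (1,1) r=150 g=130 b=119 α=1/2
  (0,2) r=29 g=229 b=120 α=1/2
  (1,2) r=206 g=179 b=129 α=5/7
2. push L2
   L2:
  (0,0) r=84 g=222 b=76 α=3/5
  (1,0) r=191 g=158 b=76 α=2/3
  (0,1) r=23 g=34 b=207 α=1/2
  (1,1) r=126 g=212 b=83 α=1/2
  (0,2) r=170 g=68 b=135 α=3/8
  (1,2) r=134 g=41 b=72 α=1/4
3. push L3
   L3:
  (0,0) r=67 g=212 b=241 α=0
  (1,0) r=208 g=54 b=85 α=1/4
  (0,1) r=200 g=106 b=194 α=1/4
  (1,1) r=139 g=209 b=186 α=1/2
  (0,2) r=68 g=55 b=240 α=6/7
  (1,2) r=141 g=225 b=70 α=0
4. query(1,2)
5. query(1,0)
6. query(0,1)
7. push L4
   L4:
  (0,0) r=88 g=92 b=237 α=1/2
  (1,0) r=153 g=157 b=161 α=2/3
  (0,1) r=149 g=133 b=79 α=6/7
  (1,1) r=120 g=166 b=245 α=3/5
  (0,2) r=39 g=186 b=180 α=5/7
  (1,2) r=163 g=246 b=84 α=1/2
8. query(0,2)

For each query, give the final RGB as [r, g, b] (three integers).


query (1,2) [L1,L2,L3] — begin 0,0,0
after L1 α=5/7: [1030/7, 895/7, 645/7]
after L2 α=1/4: [1007/7, 743/7, 2439/28]
after L3 α=0: [1007/7, 743/7, 2439/28]
→ [144, 106, 87]

query (1,0) [L1,L2,L3] — begin 0,0,0
after L1 α=1: [112, 89, 171]
after L2 α=2/3: [494/3, 135, 323/3]
after L3 α=1/4: [351/2, 459/4, 102]
→ [176, 115, 102]

at x=0,y=1 over L1,L2,L3:
L1 α=1/2: [229/2, 14, 29/2]
L2 α=1/2: [275/4, 24, 443/4]
L3 α=1/4: [1625/16, 89/2, 2105/16]
→ [102, 44, 132]

(0,2) stack=L1,L2,L3,L4; from [0,0,0]:
+L1 (α=1/2) → [29/2, 229/2, 60]
+L2 (α=3/8) → [1165/16, 1553/16, 705/8]
+L3 (α=6/7) → [1099/16, 6833/112, 12225/56]
+L4 (α=5/7) → [2659/56, 58913/392, 37425/196]
→ [47, 150, 191]
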